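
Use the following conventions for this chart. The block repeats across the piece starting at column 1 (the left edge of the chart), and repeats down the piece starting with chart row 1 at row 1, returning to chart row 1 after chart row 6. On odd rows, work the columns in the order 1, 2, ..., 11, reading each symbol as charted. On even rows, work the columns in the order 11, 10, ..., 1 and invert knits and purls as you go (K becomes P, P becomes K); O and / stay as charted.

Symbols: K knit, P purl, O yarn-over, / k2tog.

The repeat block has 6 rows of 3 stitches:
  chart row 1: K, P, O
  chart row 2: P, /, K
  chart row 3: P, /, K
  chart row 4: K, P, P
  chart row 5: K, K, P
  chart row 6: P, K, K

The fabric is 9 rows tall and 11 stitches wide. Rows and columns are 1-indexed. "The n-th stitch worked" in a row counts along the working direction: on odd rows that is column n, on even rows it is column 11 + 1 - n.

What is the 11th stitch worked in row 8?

Result:
K

Derivation:
For row 8: chart row = ((8-1) mod 6) + 1 = 2; this is a WS (even) row.
Chart row 2 tiled across columns 1-11: P / K P / K P / K P /
Wrong side: read the tiled row from column 11 down to 1 and exchange K with P (leave O, /).
Row 8 as worked: / K P / K P / K P / K
The 11th stitch worked is K.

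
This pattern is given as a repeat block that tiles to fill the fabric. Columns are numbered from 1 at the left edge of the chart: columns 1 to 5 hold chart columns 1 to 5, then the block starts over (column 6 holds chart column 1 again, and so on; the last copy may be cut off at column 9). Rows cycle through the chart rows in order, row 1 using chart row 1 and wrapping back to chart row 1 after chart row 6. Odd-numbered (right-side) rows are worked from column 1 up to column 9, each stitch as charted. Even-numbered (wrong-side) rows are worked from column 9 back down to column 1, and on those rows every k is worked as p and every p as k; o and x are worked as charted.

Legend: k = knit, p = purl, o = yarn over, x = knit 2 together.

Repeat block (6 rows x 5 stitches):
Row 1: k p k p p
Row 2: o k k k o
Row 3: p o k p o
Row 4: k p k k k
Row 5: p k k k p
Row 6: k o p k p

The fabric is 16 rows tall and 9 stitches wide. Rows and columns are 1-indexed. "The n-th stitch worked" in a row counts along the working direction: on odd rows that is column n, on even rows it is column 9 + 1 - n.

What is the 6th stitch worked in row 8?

== STITCH ==
p

Derivation:
For row 8: chart row = ((8-1) mod 6) + 1 = 2; this is a WS (even) row.
Chart row 2 tiled across columns 1-9: o k k k o o k k k
WS row: flip the tiled sequence (start at column 9) and apply k<->p; o and x stay.
Row 8 as worked: p p p o o p p p o
The 6th stitch worked is p.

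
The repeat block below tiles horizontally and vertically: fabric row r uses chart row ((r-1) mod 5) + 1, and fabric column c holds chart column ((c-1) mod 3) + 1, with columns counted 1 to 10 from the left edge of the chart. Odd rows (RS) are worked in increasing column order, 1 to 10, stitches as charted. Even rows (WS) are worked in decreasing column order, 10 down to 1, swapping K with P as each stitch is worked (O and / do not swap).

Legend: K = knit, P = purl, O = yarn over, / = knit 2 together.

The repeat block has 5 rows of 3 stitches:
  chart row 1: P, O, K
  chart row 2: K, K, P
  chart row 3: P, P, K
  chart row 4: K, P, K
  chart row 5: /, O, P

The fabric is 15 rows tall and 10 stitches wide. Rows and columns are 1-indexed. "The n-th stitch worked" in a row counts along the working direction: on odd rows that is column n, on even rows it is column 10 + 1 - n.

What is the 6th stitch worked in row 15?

Row 15: (15-1) mod 5 = 4, so use chart row 5. Odd row -> RS.
Chart row 5 tiled across columns 1-10: / O P / O P / O P /
Right side: take the tiled row as-is (worked left to right from column 1).
The 6th stitch worked is P.

Result:
P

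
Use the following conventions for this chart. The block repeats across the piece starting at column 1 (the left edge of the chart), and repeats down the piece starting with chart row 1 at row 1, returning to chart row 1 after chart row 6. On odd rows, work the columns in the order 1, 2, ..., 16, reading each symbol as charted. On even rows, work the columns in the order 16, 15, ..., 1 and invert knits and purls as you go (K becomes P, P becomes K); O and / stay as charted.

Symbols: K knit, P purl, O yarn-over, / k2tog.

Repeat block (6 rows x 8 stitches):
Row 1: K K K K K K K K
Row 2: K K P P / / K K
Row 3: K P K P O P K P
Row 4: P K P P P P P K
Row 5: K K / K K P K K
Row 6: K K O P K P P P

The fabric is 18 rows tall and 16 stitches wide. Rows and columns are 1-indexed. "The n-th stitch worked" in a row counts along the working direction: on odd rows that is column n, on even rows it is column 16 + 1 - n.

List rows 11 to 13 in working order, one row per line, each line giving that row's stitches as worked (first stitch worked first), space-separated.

Result:
K K / K K P K K K K / K K P K K
K K K P K O P P K K K P K O P P
K K K K K K K K K K K K K K K K

Derivation:
Row 11: chart row 5, RS - tile across columns 1-16 and work as-is.
Row 12: chart row 6, WS - tiled (columns 1-16): K K O P K P P P K K O P K P P P; work from column 16 back to 1 with K<->P swapped.
Row 13: chart row 1, RS - tile across columns 1-16 and work as-is.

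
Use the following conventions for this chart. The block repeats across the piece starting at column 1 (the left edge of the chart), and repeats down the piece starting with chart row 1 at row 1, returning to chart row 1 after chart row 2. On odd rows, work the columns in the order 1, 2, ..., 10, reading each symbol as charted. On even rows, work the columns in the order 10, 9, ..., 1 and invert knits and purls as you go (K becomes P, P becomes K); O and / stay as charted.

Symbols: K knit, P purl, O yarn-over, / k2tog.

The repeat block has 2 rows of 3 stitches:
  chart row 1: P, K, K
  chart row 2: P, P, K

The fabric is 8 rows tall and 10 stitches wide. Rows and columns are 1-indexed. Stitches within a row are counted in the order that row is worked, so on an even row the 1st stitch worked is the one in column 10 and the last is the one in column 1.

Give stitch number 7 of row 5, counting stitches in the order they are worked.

Stitch:
P

Derivation:
Row 5: (5-1) mod 2 = 0, so use chart row 1. Odd row -> RS.
Chart row 1 tiled across columns 1-10: P K K P K K P K K P
RS row: no reversal, no swap; stitch n worked = column n.
Stitch 7 in working order -> P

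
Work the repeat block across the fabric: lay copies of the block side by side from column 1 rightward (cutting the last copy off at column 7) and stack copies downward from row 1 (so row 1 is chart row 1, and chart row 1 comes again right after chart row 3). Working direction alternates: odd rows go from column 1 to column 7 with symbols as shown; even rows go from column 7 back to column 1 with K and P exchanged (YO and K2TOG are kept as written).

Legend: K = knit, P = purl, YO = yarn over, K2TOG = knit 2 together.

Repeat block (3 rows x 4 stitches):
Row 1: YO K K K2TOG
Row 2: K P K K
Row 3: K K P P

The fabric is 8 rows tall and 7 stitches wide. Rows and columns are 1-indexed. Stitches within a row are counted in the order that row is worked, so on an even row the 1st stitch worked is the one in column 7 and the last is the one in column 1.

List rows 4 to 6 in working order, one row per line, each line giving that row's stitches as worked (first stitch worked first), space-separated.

== ROWS AS WORKED ==
P P YO K2TOG P P YO
K P K K K P K
K P P K K P P

Derivation:
Row 4: chart row 1, WS - tiled (columns 1-7): YO K K K2TOG YO K K; work from column 7 back to 1 with K<->P swapped.
Row 5: chart row 2, RS - tile across columns 1-7 and work as-is.
Row 6: chart row 3, WS - tiled (columns 1-7): K K P P K K P; work from column 7 back to 1 with K<->P swapped.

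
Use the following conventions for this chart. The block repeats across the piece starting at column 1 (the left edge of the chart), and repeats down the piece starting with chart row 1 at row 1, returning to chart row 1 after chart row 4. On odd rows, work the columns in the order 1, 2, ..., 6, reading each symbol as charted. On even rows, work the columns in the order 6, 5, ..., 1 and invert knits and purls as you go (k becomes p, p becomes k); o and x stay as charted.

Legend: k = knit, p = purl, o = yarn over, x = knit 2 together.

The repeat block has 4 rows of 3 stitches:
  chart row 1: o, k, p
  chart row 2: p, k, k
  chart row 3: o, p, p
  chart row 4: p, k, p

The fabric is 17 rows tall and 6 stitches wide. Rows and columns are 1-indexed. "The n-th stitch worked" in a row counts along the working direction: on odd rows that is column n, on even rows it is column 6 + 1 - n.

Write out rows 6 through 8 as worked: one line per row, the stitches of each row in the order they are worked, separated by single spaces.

Rows as worked:
p p k p p k
o p p o p p
k p k k p k

Derivation:
Row 6: chart row 2, WS - tiled (columns 1-6): p k k p k k; work from column 6 back to 1 with k<->p swapped.
Row 7: chart row 3, RS - tile across columns 1-6 and work as-is.
Row 8: chart row 4, WS - tiled (columns 1-6): p k p p k p; work from column 6 back to 1 with k<->p swapped.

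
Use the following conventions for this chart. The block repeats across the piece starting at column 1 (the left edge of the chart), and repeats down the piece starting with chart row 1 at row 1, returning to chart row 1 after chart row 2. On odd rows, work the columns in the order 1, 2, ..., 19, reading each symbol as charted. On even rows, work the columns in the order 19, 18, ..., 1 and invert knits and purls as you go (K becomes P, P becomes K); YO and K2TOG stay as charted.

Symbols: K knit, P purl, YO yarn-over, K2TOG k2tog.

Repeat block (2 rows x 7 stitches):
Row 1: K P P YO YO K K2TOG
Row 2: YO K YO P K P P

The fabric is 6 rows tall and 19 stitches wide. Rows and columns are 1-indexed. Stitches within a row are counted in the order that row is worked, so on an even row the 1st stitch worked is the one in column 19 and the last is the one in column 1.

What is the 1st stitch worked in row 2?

For row 2: chart row = ((2-1) mod 2) + 1 = 2; this is a WS (even) row.
Chart row 2 tiled across columns 1-19: YO K YO P K P P YO K YO P K P P YO K YO P K
Wrong side: read the tiled row from column 19 down to 1 and exchange K with P (leave YO, K2TOG).
Row 2 as worked: P K YO P YO K K P K YO P YO K K P K YO P YO
Counting 1 along the worked row gives P.

Stitch:
P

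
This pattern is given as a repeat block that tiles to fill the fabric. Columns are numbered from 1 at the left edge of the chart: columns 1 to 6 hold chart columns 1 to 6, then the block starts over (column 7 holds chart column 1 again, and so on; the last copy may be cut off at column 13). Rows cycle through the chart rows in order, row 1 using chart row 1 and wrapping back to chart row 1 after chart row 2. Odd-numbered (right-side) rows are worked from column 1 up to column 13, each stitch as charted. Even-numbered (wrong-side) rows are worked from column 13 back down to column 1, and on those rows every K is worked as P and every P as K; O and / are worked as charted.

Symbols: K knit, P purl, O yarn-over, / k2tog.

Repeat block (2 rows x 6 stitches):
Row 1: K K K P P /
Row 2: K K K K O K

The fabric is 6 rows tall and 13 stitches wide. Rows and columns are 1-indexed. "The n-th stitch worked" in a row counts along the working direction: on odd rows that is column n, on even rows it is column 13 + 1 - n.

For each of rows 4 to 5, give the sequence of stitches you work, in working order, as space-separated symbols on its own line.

Rows as worked:
P P O P P P P P O P P P P
K K K P P / K K K P P / K

Derivation:
Row 4: chart row 2, WS - tiled (columns 1-13): K K K K O K K K K K O K K; work from column 13 back to 1 with K<->P swapped.
Row 5: chart row 1, RS - tile across columns 1-13 and work as-is.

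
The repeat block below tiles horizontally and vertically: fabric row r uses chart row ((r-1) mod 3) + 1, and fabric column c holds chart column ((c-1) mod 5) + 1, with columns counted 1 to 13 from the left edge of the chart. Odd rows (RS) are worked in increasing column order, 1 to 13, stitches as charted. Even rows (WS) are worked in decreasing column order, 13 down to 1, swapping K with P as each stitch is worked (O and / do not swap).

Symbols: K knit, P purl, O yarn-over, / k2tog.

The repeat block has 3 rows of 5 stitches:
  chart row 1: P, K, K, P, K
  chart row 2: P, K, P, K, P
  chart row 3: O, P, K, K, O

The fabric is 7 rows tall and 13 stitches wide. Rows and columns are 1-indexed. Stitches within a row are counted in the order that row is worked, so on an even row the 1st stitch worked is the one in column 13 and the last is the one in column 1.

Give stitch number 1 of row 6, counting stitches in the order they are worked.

Result:
P

Derivation:
For row 6: chart row = ((6-1) mod 3) + 1 = 3; this is a WS (even) row.
Chart row 3 tiled across columns 1-13: O P K K O O P K K O O P K
WS: work from column 13 back to column 1 (reverse the tiled row), swapping K<->P (O and / unchanged).
Row 6 as worked: P K O O P P K O O P P K O
The 1st stitch worked is P.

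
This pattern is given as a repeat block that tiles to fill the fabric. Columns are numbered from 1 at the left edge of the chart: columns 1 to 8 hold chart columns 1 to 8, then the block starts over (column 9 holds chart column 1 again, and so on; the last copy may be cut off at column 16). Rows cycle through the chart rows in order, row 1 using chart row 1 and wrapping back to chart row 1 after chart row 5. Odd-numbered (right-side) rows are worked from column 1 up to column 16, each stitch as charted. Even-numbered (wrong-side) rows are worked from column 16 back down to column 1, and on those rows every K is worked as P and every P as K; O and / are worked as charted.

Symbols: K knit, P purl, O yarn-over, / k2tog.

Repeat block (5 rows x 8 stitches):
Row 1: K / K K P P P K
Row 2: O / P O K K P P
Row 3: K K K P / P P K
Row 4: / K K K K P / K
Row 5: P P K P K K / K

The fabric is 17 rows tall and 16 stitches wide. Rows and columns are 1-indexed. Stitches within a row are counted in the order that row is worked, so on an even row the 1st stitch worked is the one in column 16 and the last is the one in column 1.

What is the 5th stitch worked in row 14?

Row 14: (14-1) mod 5 = 3, so use chart row 4. Even row -> WS.
Chart row 4 tiled across columns 1-16: / K K K K P / K / K K K K P / K
Wrong side: read the tiled row from column 16 down to 1 and exchange K with P (leave O, /).
Row 14 as worked: P / K P P P P / P / K P P P P /
Stitch 5 in working order -> P

Result:
P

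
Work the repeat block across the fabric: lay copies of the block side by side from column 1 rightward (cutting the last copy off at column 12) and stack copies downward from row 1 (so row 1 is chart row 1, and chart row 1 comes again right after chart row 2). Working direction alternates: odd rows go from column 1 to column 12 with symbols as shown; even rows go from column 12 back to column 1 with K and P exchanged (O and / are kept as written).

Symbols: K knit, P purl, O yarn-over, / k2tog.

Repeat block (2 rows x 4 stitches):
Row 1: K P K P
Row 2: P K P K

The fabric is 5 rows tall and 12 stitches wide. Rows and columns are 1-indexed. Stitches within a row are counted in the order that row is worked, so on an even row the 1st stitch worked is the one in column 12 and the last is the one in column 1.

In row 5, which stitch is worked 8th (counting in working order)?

For row 5: chart row = ((5-1) mod 2) + 1 = 1; this is a RS (odd) row.
Chart row 1 tiled across columns 1-12: K P K P K P K P K P K P
Right side: take the tiled row as-is (worked left to right from column 1).
Stitch 8 in working order -> P

== STITCH ==
P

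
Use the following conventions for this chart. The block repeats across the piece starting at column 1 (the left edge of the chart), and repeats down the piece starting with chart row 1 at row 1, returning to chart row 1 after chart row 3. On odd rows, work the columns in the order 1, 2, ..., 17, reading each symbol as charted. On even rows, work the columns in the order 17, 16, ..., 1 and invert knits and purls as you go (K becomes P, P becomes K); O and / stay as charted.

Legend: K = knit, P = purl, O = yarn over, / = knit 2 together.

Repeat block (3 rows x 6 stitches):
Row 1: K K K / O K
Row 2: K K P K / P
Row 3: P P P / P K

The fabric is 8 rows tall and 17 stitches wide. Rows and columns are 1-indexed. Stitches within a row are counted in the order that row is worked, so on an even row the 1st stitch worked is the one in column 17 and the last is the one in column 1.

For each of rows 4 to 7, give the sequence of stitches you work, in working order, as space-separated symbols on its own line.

Row 4: chart row 1, WS - tiled (columns 1-17): K K K / O K K K K / O K K K K / O; work from column 17 back to 1 with K<->P swapped.
Row 5: chart row 2, RS - tile across columns 1-17 and work as-is.
Row 6: chart row 3, WS - tiled (columns 1-17): P P P / P K P P P / P K P P P / P; work from column 17 back to 1 with K<->P swapped.
Row 7: chart row 1, RS - tile across columns 1-17 and work as-is.

Result:
O / P P P P O / P P P P O / P P P
K K P K / P K K P K / P K K P K /
K / K K K P K / K K K P K / K K K
K K K / O K K K K / O K K K K / O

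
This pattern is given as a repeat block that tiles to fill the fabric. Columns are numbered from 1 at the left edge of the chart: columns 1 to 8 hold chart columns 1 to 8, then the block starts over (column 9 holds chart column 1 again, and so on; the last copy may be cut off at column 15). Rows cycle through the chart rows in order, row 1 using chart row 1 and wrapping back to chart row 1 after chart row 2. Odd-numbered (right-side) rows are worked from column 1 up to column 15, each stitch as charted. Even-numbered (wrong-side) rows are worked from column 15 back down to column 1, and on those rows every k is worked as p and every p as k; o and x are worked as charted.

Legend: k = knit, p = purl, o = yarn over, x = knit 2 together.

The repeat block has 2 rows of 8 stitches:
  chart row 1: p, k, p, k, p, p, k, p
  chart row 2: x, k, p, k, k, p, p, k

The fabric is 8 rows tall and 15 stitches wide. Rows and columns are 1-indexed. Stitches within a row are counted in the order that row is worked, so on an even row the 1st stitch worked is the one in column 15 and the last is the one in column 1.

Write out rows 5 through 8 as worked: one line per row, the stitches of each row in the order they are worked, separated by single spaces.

== ROWS AS WORKED ==
p k p k p p k p p k p k p p k
k k p p k p x p k k p p k p x
p k p k p p k p p k p k p p k
k k p p k p x p k k p p k p x

Derivation:
Row 5: chart row 1, RS - tile across columns 1-15 and work as-is.
Row 6: chart row 2, WS - tiled (columns 1-15): x k p k k p p k x k p k k p p; work from column 15 back to 1 with k<->p swapped.
Row 7: chart row 1, RS - tile across columns 1-15 and work as-is.
Row 8: chart row 2, WS - tiled (columns 1-15): x k p k k p p k x k p k k p p; work from column 15 back to 1 with k<->p swapped.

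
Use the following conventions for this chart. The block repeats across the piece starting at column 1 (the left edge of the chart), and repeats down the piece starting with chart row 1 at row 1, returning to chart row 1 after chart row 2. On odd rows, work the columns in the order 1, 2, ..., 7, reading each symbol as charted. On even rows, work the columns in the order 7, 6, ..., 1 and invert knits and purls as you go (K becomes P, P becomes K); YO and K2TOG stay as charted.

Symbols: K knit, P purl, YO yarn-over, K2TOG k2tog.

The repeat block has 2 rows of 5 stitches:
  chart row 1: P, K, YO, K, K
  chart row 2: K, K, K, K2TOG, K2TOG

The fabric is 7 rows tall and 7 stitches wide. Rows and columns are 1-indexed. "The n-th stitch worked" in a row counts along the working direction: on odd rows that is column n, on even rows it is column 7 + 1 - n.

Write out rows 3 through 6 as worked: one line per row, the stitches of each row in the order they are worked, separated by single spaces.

Row 3: chart row 1, RS - tile across columns 1-7 and work as-is.
Row 4: chart row 2, WS - tiled (columns 1-7): K K K K2TOG K2TOG K K; work from column 7 back to 1 with K<->P swapped.
Row 5: chart row 1, RS - tile across columns 1-7 and work as-is.
Row 6: chart row 2, WS - tiled (columns 1-7): K K K K2TOG K2TOG K K; work from column 7 back to 1 with K<->P swapped.

Result:
P K YO K K P K
P P K2TOG K2TOG P P P
P K YO K K P K
P P K2TOG K2TOG P P P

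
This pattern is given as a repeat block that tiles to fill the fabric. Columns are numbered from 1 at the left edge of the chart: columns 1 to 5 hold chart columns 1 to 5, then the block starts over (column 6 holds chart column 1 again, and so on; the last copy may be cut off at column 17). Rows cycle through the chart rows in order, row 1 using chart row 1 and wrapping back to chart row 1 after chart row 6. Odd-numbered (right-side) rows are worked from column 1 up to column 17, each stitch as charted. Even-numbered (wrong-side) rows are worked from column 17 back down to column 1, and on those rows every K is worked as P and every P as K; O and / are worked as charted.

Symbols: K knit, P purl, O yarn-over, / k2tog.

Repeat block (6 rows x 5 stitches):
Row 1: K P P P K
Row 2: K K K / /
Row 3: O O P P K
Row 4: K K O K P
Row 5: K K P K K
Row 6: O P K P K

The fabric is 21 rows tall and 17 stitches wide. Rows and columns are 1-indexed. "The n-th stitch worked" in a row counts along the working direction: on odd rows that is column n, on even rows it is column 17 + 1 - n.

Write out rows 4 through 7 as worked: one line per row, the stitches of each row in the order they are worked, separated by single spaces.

Row 4: chart row 4, WS - tiled (columns 1-17): K K O K P K K O K P K K O K P K K; work from column 17 back to 1 with K<->P swapped.
Row 5: chart row 5, RS - tile across columns 1-17 and work as-is.
Row 6: chart row 6, WS - tiled (columns 1-17): O P K P K O P K P K O P K P K O P; work from column 17 back to 1 with K<->P swapped.
Row 7: chart row 1, RS - tile across columns 1-17 and work as-is.

Rows as worked:
P P K P O P P K P O P P K P O P P
K K P K K K K P K K K K P K K K K
K O P K P K O P K P K O P K P K O
K P P P K K P P P K K P P P K K P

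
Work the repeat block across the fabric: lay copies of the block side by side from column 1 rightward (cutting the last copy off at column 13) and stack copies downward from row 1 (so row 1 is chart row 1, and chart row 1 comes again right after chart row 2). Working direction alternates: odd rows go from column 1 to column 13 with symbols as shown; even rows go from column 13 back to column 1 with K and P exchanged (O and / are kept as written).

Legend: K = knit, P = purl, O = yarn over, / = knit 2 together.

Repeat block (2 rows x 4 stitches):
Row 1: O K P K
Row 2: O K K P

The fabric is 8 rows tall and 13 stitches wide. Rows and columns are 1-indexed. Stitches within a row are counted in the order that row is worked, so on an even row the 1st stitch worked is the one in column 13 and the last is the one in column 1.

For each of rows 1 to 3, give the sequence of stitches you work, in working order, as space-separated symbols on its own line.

Result:
O K P K O K P K O K P K O
O K P P O K P P O K P P O
O K P K O K P K O K P K O

Derivation:
Row 1: chart row 1, RS - tile across columns 1-13 and work as-is.
Row 2: chart row 2, WS - tiled (columns 1-13): O K K P O K K P O K K P O; work from column 13 back to 1 with K<->P swapped.
Row 3: chart row 1, RS - tile across columns 1-13 and work as-is.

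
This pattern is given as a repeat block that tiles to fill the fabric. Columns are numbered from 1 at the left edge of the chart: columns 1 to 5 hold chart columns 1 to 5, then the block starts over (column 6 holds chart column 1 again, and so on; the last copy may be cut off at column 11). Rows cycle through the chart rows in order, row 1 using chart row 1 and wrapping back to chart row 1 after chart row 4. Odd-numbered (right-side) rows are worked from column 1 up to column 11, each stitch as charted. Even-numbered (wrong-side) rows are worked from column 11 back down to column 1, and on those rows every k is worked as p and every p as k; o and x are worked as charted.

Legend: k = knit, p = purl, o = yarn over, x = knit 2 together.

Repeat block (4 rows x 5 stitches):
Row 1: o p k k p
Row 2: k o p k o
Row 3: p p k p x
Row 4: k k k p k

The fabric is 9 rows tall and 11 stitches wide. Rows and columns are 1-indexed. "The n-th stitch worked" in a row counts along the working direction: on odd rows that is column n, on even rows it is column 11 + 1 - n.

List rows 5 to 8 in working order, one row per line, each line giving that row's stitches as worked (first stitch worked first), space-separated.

Rows as worked:
o p k k p o p k k p o
p o p k o p o p k o p
p p k p x p p k p x p
p p k p p p p k p p p

Derivation:
Row 5: chart row 1, RS - tile across columns 1-11 and work as-is.
Row 6: chart row 2, WS - tiled (columns 1-11): k o p k o k o p k o k; work from column 11 back to 1 with k<->p swapped.
Row 7: chart row 3, RS - tile across columns 1-11 and work as-is.
Row 8: chart row 4, WS - tiled (columns 1-11): k k k p k k k k p k k; work from column 11 back to 1 with k<->p swapped.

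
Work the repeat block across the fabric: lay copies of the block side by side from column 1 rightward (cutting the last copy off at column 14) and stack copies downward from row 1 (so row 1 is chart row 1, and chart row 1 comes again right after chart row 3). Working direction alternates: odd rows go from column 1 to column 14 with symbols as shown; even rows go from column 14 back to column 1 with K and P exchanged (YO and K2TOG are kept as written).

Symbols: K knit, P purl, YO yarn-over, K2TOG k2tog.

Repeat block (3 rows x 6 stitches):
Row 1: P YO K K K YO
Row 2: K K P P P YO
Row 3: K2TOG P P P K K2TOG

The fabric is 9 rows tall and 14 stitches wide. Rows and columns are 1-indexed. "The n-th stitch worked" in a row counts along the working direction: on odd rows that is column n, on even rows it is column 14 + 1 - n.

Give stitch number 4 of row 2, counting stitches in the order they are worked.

Row 2 uses chart row ((2-1) mod 3)+1 = 2. Row 2 is even, so WS.
Chart row 2 tiled across columns 1-14: K K P P P YO K K P P P YO K K
WS: work from column 14 back to column 1 (reverse the tiled row), swapping K<->P (YO and K2TOG unchanged).
Row 2 as worked: P P YO K K K P P YO K K K P P
Counting 4 along the worked row gives K.

Stitch:
K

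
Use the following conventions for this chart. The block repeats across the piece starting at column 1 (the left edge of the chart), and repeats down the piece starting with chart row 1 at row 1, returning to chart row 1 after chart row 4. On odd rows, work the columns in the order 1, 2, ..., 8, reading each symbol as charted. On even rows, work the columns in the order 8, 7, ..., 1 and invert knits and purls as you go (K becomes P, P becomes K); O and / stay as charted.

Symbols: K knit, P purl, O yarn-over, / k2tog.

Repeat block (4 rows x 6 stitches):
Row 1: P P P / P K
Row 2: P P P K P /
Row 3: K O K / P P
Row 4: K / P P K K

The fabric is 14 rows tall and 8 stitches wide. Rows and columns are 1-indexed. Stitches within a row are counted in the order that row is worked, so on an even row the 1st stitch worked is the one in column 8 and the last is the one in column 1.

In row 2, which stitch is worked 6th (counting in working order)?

== STITCH ==
K

Derivation:
Row 2 uses chart row ((2-1) mod 4)+1 = 2. Row 2 is even, so WS.
Chart row 2 tiled across columns 1-8: P P P K P / P P
WS: work from column 8 back to column 1 (reverse the tiled row), swapping K<->P (O and / unchanged).
Row 2 as worked: K K / K P K K K
The 6th stitch worked is K.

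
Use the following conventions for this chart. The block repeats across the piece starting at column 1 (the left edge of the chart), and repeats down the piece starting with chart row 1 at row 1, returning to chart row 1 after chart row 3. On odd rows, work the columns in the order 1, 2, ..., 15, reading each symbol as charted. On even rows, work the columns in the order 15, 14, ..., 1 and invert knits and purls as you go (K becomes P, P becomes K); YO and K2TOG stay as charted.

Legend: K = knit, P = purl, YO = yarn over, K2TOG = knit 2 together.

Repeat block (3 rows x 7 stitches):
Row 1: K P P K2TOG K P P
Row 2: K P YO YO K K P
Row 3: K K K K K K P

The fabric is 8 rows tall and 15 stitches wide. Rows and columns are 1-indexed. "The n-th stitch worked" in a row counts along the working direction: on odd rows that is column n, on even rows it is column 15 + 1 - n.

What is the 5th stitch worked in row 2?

Row 2 uses chart row ((2-1) mod 3)+1 = 2. Row 2 is even, so WS.
Chart row 2 tiled across columns 1-15: K P YO YO K K P K P YO YO K K P K
WS row: flip the tiled sequence (start at column 15) and apply K<->P; YO and K2TOG stay.
Row 2 as worked: P K P P YO YO K P K P P YO YO K P
Stitch 5 in working order -> YO

Result:
YO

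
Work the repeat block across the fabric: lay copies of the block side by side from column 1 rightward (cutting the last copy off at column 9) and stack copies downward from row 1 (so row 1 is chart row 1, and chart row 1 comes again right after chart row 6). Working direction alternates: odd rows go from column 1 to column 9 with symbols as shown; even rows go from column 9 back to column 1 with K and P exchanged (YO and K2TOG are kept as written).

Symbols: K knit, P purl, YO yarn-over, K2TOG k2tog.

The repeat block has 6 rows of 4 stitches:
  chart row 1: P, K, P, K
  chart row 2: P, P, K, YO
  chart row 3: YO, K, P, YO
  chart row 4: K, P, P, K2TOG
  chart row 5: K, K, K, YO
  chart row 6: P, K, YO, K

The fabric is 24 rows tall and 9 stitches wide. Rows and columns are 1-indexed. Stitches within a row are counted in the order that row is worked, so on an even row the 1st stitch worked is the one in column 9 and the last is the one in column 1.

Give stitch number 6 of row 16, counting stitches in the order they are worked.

Stitch:
K2TOG

Derivation:
For row 16: chart row = ((16-1) mod 6) + 1 = 4; this is a WS (even) row.
Chart row 4 tiled across columns 1-9: K P P K2TOG K P P K2TOG K
WS: work from column 9 back to column 1 (reverse the tiled row), swapping K<->P (YO and K2TOG unchanged).
Row 16 as worked: P K2TOG K K P K2TOG K K P
Stitch 6 in working order -> K2TOG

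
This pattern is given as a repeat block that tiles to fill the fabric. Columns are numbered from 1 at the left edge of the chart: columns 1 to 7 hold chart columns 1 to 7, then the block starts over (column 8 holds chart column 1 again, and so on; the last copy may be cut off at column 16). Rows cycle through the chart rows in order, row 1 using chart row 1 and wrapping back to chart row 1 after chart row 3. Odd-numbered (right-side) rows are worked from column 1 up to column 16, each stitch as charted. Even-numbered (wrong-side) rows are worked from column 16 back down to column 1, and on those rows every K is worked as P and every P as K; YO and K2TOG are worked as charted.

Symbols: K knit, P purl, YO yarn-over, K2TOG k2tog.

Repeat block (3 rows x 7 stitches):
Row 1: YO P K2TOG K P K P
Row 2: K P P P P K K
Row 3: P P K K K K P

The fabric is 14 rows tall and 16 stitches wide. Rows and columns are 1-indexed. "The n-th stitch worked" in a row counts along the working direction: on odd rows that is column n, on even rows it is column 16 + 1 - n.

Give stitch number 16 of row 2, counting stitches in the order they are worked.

For row 2: chart row = ((2-1) mod 3) + 1 = 2; this is a WS (even) row.
Chart row 2 tiled across columns 1-16: K P P P P K K K P P P P K K K P
WS: work from column 16 back to column 1 (reverse the tiled row), swapping K<->P (YO and K2TOG unchanged).
Row 2 as worked: K P P P K K K K P P P K K K K P
The 16th stitch worked is P.

Stitch:
P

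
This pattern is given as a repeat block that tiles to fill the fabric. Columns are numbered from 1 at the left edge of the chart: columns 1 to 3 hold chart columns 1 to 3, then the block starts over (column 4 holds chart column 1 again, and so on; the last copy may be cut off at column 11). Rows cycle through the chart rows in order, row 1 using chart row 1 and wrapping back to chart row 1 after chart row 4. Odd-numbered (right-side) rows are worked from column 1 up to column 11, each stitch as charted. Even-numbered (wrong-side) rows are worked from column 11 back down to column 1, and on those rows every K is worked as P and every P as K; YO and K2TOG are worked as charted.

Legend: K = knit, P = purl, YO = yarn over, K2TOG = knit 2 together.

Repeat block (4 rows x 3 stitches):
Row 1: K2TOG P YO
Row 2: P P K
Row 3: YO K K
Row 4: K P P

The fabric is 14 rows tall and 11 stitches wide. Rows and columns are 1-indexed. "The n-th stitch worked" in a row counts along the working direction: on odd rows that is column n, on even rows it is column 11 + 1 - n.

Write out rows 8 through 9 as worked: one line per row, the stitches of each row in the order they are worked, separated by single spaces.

Rows as worked:
K P K K P K K P K K P
K2TOG P YO K2TOG P YO K2TOG P YO K2TOG P

Derivation:
Row 8: chart row 4, WS - tiled (columns 1-11): K P P K P P K P P K P; work from column 11 back to 1 with K<->P swapped.
Row 9: chart row 1, RS - tile across columns 1-11 and work as-is.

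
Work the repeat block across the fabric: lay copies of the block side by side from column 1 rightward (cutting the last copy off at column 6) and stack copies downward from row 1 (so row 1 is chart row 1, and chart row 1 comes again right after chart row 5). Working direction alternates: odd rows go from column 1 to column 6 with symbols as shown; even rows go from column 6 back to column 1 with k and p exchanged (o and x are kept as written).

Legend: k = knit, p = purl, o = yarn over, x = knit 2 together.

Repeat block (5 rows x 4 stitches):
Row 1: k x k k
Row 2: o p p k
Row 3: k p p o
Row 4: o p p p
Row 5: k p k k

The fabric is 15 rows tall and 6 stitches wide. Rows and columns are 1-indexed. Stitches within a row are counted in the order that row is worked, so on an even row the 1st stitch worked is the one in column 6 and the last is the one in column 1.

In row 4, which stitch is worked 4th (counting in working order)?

Stitch:
k

Derivation:
For row 4: chart row = ((4-1) mod 5) + 1 = 4; this is a WS (even) row.
Chart row 4 tiled across columns 1-6: o p p p o p
WS: work from column 6 back to column 1 (reverse the tiled row), swapping k<->p (o and x unchanged).
Row 4 as worked: k o k k k o
Stitch 4 in working order -> k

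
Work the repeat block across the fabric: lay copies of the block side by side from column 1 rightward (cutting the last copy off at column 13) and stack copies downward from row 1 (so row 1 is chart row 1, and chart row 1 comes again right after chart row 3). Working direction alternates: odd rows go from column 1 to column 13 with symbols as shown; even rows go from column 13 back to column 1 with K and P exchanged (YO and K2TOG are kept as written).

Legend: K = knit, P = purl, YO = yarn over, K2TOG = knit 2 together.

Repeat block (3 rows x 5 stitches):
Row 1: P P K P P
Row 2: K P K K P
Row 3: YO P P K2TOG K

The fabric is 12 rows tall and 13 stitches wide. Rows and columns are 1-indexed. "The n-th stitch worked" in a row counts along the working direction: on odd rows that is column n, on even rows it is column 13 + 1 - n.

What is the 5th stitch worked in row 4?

== STITCH ==
K

Derivation:
For row 4: chart row = ((4-1) mod 3) + 1 = 1; this is a WS (even) row.
Chart row 1 tiled across columns 1-13: P P K P P P P K P P P P K
WS row: flip the tiled sequence (start at column 13) and apply K<->P; YO and K2TOG stay.
Row 4 as worked: P K K K K P K K K K P K K
The 5th stitch worked is K.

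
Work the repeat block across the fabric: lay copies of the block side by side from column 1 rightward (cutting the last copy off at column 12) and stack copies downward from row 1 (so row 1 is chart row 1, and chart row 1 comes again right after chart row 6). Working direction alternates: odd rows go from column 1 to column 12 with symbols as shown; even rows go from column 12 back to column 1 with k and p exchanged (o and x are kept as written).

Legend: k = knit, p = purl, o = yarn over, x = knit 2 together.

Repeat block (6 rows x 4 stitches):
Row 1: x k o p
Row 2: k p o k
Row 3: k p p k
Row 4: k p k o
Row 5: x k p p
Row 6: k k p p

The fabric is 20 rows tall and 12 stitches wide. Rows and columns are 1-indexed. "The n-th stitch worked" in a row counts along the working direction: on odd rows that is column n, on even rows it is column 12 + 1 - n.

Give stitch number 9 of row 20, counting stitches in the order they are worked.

== STITCH ==
p

Derivation:
Row 20: (20-1) mod 6 = 1, so use chart row 2. Even row -> WS.
Chart row 2 tiled across columns 1-12: k p o k k p o k k p o k
Wrong side: read the tiled row from column 12 down to 1 and exchange k with p (leave o, x).
Row 20 as worked: p o k p p o k p p o k p
Stitch 9 in working order -> p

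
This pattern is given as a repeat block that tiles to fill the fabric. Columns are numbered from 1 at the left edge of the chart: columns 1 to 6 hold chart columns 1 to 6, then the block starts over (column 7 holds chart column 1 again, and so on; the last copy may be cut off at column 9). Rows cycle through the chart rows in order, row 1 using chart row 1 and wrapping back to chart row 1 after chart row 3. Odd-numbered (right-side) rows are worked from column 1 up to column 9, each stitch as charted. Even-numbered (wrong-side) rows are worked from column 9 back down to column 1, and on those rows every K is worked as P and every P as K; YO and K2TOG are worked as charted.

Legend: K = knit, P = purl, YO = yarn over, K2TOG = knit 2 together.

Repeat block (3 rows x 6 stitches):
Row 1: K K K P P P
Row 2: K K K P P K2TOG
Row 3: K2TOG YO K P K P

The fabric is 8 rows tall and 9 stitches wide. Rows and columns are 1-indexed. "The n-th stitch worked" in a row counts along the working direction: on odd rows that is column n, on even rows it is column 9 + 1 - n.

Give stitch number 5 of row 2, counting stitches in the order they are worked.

Row 2 uses chart row ((2-1) mod 3)+1 = 2. Row 2 is even, so WS.
Chart row 2 tiled across columns 1-9: K K K P P K2TOG K K K
WS: work from column 9 back to column 1 (reverse the tiled row), swapping K<->P (YO and K2TOG unchanged).
Row 2 as worked: P P P K2TOG K K P P P
The 5th stitch worked is K.

Stitch:
K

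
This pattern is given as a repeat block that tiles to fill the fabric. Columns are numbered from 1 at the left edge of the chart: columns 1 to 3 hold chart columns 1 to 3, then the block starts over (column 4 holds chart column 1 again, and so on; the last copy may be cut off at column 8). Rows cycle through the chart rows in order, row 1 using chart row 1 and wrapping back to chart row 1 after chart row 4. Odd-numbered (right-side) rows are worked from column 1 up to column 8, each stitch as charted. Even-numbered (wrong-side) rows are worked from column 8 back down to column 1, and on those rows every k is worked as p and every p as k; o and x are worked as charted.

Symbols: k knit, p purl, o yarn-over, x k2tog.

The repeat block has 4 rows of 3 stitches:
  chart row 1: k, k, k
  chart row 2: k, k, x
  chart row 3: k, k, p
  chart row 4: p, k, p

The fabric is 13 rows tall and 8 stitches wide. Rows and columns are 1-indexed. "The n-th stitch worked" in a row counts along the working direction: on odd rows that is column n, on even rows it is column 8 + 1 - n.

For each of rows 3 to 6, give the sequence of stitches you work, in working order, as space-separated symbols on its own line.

Rows as worked:
k k p k k p k k
p k k p k k p k
k k k k k k k k
p p x p p x p p

Derivation:
Row 3: chart row 3, RS - tile across columns 1-8 and work as-is.
Row 4: chart row 4, WS - tiled (columns 1-8): p k p p k p p k; work from column 8 back to 1 with k<->p swapped.
Row 5: chart row 1, RS - tile across columns 1-8 and work as-is.
Row 6: chart row 2, WS - tiled (columns 1-8): k k x k k x k k; work from column 8 back to 1 with k<->p swapped.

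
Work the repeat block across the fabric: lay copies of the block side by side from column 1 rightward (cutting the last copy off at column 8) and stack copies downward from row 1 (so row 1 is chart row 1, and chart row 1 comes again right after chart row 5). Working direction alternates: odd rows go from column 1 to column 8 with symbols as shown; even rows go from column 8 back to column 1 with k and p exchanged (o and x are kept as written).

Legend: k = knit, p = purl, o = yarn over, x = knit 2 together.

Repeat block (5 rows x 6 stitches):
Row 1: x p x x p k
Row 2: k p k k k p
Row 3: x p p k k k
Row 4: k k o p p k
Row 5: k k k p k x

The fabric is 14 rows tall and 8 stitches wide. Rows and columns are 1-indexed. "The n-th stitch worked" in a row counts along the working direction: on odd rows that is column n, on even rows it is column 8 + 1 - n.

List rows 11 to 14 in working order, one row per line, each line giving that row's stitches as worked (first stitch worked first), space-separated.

Row 11: chart row 1, RS - tile across columns 1-8 and work as-is.
Row 12: chart row 2, WS - tiled (columns 1-8): k p k k k p k p; work from column 8 back to 1 with k<->p swapped.
Row 13: chart row 3, RS - tile across columns 1-8 and work as-is.
Row 14: chart row 4, WS - tiled (columns 1-8): k k o p p k k k; work from column 8 back to 1 with k<->p swapped.

== ROWS AS WORKED ==
x p x x p k x p
k p k p p p k p
x p p k k k x p
p p p k k o p p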